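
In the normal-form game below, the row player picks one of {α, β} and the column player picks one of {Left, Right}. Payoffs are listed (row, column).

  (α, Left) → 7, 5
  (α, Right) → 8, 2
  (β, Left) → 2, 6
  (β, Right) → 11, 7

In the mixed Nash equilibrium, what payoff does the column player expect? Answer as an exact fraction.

The row player mixes with probability p on α, chosen so the column player is indifferent: 5p + 6(1−p) = 2p + 7(1−p) gives p = 1/4.
The column player's expected payoff is 5·1/4 + 6·3/4 = 23/4.

23/4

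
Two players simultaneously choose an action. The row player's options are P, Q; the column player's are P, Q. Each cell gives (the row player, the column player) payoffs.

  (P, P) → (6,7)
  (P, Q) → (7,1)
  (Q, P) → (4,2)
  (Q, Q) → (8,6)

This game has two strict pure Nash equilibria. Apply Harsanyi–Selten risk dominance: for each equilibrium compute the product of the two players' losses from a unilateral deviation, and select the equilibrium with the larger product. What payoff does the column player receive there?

At both P: the row player loses 6 − 4 = 2 by deviating; the column player loses 7 − 1 = 6. Product = 2·6 = 12.
At both Q: the row player loses 8 − 7 = 1 by deviating; the column player loses 6 − 2 = 4. Product = 1·4 = 4.
12 > 4, so both P is risk-dominant. The column player's payoff there is 7.

7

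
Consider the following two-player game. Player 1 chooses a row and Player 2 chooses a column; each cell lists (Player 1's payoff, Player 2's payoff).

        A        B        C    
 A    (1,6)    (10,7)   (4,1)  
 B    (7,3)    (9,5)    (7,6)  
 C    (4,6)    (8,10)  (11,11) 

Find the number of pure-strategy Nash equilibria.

(A, B): Player 1 gets 10 (best alternative 9); Player 2 gets 7 (best alternative 6). Neither deviates — NE.
Both C: Player 1 gets 11 (best alternative 7); Player 2 gets 11 (best alternative 10). Neither deviates — NE.
Both A is not a NE: Player 1 would switch to B (7 > 1).
No other cell survives both best-response checks, so there are 2 pure NE.

2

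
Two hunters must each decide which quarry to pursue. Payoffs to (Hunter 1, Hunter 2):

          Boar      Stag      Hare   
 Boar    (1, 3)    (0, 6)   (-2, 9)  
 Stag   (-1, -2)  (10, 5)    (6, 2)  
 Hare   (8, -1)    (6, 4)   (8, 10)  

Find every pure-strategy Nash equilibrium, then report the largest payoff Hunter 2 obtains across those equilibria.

Both Stag is a pure NE (Hunter 1: 10 ≥ 6; Hunter 2: 5 ≥ 2). Hunter 2 gets 5.
Both Hare is a pure NE (Hunter 1: 8 ≥ 6; Hunter 2: 10 ≥ 4). Hunter 2 gets 10.
Every other cell has a profitable deviation for at least one player. Highest of {5, 10} is 10.

10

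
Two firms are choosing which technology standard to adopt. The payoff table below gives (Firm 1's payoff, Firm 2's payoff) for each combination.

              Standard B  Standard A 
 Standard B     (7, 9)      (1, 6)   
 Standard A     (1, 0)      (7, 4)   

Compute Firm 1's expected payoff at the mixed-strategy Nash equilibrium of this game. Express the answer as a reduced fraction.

4

Firm 2 mixes with probability q on Standard B, chosen so Firm 1 is indifferent: 7q + 1(1−q) = 1q + 7(1−q) gives q = 1/2.
Firm 1's expected payoff (from either row, since indifferent) is 7·1/2 + 1·1/2 = 4.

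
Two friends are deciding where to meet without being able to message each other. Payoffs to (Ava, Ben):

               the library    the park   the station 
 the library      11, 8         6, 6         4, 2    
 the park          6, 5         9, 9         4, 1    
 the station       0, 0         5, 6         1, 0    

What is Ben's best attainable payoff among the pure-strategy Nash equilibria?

Both the library is a pure NE (Ava: 11 ≥ 6; Ben: 8 ≥ 6). Ben gets 8.
Both the park is a pure NE (Ava: 9 ≥ 6; Ben: 9 ≥ 5). Ben gets 9.
Every other cell has a profitable deviation for at least one player. Highest of {8, 9} is 9.

9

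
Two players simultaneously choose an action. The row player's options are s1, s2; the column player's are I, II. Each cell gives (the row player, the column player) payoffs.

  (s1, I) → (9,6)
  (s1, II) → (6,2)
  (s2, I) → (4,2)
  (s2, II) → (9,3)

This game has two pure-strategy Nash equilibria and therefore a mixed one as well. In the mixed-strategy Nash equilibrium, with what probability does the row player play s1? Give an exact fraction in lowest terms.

1/5

The row player's mix p on s1 must make the column player indifferent between I and II.
The column player's payoff from I: 6p + 2(1−p). From II: 2p + 3(1−p).
Set equal: 4p = 1(1−p) → p = 1/5.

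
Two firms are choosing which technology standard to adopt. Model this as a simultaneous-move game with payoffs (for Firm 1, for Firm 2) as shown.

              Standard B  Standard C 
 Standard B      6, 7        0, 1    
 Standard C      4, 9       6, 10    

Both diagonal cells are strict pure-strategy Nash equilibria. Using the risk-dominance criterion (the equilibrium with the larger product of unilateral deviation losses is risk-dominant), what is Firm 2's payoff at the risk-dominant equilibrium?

At both Standard B: Firm 1 loses 6 − 4 = 2 by deviating; Firm 2 loses 7 − 1 = 6. Product = 2·6 = 12.
At both Standard C: Firm 1 loses 6 − 0 = 6 by deviating; Firm 2 loses 10 − 9 = 1. Product = 6·1 = 6.
12 > 6, so both Standard B is risk-dominant. Firm 2's payoff there is 7.

7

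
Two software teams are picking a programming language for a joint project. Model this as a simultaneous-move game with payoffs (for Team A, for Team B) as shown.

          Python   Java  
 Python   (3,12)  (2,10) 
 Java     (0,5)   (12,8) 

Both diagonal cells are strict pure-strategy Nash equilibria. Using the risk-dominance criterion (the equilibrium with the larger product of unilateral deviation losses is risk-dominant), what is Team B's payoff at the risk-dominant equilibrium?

At both Python: Team A loses 3 − 0 = 3 by deviating; Team B loses 12 − 10 = 2. Product = 3·2 = 6.
At both Java: Team A loses 12 − 2 = 10 by deviating; Team B loses 8 − 5 = 3. Product = 10·3 = 30.
30 > 6, so both Java is risk-dominant. Team B's payoff there is 8.

8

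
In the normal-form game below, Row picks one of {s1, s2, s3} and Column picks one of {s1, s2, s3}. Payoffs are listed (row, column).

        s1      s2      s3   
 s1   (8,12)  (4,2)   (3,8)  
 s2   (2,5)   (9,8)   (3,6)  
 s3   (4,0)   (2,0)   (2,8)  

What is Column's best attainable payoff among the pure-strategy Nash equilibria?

12

Both s1 is a pure NE (Row: 8 ≥ 4; Column: 12 ≥ 8). Column gets 12.
Both s2 is a pure NE (Row: 9 ≥ 4; Column: 8 ≥ 6). Column gets 8.
Every other cell has a profitable deviation for at least one player. Highest of {12, 8} is 12.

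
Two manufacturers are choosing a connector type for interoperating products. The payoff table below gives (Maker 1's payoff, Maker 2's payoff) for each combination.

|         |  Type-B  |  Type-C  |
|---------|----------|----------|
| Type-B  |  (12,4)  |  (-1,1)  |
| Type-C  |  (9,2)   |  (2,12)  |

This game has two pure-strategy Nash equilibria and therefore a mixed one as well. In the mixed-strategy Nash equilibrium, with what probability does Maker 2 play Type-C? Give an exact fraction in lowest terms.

Maker 2's mix q on Type-B must make Maker 1 indifferent between Type-B and Type-C.
Maker 1's payoff from Type-B: 12q + (-1)(1−q). From Type-C: 9q + 2(1−q).
Set equal: 3q = 3(1−q) → q = 3/6 = 1/2.
Probability on Type-C is 1 − 1/2 = 1/2.

1/2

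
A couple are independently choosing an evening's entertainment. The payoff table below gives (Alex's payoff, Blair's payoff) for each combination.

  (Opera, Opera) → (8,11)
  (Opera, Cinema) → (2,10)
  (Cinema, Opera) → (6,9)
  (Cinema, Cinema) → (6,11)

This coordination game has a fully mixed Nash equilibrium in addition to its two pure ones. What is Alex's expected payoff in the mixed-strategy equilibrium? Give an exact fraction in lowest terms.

Blair mixes with probability q on Opera, chosen so Alex is indifferent: 8q + 2(1−q) = 6q + 6(1−q) gives q = 2/3.
Alex's expected payoff (from either row, since indifferent) is 8·2/3 + 2·1/3 = 6.

6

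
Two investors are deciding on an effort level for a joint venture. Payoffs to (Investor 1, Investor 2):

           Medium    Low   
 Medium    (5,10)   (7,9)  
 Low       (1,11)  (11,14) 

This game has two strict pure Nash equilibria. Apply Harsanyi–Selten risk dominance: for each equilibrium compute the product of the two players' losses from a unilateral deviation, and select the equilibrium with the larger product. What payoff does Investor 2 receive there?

14

At both Medium: Investor 1 loses 5 − 1 = 4 by deviating; Investor 2 loses 10 − 9 = 1. Product = 4·1 = 4.
At both Low: Investor 1 loses 11 − 7 = 4 by deviating; Investor 2 loses 14 − 11 = 3. Product = 4·3 = 12.
12 > 4, so both Low is risk-dominant. Investor 2's payoff there is 14.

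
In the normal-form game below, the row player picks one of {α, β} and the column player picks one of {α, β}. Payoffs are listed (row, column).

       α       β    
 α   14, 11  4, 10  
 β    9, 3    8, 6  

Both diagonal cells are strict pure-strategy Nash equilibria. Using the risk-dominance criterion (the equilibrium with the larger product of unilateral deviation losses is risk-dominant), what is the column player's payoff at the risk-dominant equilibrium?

6

At both α: the row player loses 14 − 9 = 5 by deviating; the column player loses 11 − 10 = 1. Product = 5·1 = 5.
At both β: the row player loses 8 − 4 = 4 by deviating; the column player loses 6 − 3 = 3. Product = 4·3 = 12.
12 > 5, so both β is risk-dominant. The column player's payoff there is 6.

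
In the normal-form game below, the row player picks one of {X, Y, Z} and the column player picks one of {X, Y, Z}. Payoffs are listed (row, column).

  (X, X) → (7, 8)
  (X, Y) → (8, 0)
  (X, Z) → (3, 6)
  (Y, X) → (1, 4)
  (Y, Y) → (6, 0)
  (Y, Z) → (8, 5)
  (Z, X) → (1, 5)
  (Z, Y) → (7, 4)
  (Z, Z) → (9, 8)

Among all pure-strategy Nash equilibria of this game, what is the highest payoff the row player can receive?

9

Both X is a pure NE (the row player: 7 ≥ 1; the column player: 8 ≥ 6). The row player gets 7.
Both Z is a pure NE (the row player: 9 ≥ 8; the column player: 8 ≥ 5). The row player gets 9.
Every other cell has a profitable deviation for at least one player. Highest of {7, 9} is 9.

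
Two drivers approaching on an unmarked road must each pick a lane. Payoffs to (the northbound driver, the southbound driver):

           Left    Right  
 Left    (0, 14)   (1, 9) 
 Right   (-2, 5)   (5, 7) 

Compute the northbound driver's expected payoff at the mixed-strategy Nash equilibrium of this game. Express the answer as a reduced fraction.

The southbound driver mixes with probability q on Left, chosen so the northbound driver is indifferent: 0q + 1(1−q) = (-2)q + 5(1−q) gives q = 2/3.
The northbound driver's expected payoff (from either row, since indifferent) is 0·2/3 + 1·1/3 = 1/3.

1/3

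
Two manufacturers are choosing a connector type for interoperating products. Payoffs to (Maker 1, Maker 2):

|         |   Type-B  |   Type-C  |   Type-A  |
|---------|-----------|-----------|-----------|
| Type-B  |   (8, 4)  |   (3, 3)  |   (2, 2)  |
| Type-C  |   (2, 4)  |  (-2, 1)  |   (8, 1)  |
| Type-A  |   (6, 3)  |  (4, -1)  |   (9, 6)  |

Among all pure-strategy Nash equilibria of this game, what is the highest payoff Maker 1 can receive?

9

Both Type-B is a pure NE (Maker 1: 8 ≥ 6; Maker 2: 4 ≥ 3). Maker 1 gets 8.
Both Type-A is a pure NE (Maker 1: 9 ≥ 8; Maker 2: 6 ≥ 3). Maker 1 gets 9.
Every other cell has a profitable deviation for at least one player. Highest of {8, 9} is 9.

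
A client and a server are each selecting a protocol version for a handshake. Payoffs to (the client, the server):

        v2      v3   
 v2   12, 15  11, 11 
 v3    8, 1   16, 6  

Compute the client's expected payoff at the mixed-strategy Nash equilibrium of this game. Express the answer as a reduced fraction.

The server mixes with probability q on v2, chosen so the client is indifferent: 12q + 11(1−q) = 8q + 16(1−q) gives q = 5/9.
The client's expected payoff (from either row, since indifferent) is 12·5/9 + 11·4/9 = 104/9.

104/9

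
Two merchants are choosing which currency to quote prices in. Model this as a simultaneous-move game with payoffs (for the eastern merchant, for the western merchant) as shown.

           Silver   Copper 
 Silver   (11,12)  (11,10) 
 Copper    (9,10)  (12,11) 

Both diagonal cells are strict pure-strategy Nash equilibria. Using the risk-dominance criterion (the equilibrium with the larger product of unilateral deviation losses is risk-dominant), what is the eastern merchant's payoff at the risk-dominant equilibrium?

11

At both Silver: the eastern merchant loses 11 − 9 = 2 by deviating; the western merchant loses 12 − 10 = 2. Product = 2·2 = 4.
At both Copper: the eastern merchant loses 12 − 11 = 1 by deviating; the western merchant loses 11 − 10 = 1. Product = 1·1 = 1.
4 > 1, so both Silver is risk-dominant. The eastern merchant's payoff there is 11.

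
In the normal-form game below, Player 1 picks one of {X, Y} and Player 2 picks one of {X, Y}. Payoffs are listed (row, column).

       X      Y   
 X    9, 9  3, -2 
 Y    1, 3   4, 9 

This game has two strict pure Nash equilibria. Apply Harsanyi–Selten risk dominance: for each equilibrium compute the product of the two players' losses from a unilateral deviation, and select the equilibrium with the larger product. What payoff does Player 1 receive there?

At both X: Player 1 loses 9 − 1 = 8 by deviating; Player 2 loses 9 − (-2) = 11. Product = 8·11 = 88.
At both Y: Player 1 loses 4 − 3 = 1 by deviating; Player 2 loses 9 − 3 = 6. Product = 1·6 = 6.
88 > 6, so both X is risk-dominant. Player 1's payoff there is 9.

9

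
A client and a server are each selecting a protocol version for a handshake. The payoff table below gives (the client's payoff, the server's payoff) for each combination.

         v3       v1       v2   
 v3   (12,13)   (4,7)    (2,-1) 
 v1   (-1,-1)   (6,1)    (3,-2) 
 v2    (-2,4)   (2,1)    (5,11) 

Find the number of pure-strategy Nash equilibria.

3

Both v3: the client gets 12 (best alternative -1); the server gets 13 (best alternative 7). Neither deviates — NE.
Both v1: the client gets 6 (best alternative 4); the server gets 1 (best alternative -1). Neither deviates — NE.
Both v2: the client gets 5 (best alternative 3); the server gets 11 (best alternative 4). Neither deviates — NE.
(v3, v1) is not a NE: the client would switch to v1 (6 > 4).
No other cell survives both best-response checks, so there are 3 pure NE.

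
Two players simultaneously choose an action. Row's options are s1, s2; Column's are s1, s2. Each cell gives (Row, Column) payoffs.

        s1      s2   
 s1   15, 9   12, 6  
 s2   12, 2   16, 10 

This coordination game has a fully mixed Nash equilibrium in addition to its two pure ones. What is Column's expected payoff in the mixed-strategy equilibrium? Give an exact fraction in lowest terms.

Row mixes with probability p on s1, chosen so Column is indifferent: 9p + 2(1−p) = 6p + 10(1−p) gives p = 8/11.
Column's expected payoff is 9·8/11 + 2·3/11 = 78/11.

78/11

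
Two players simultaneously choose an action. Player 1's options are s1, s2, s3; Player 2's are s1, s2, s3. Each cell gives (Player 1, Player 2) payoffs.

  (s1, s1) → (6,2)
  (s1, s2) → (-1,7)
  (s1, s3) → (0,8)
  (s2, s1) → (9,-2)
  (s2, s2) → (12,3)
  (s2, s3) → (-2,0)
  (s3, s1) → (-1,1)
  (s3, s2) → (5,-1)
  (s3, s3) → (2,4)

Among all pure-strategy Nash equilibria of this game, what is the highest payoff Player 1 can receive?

12

Both s2 is a pure NE (Player 1: 12 ≥ 5; Player 2: 3 ≥ 0). Player 1 gets 12.
Both s3 is a pure NE (Player 1: 2 ≥ 0; Player 2: 4 ≥ 1). Player 1 gets 2.
Every other cell has a profitable deviation for at least one player. Highest of {12, 2} is 12.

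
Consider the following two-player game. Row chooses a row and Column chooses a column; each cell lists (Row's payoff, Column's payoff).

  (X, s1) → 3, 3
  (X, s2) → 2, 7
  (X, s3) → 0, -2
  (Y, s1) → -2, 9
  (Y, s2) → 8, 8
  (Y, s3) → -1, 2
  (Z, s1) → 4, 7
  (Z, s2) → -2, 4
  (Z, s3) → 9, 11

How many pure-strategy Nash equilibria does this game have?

(Z, s3): Row gets 9 (best alternative 0); Column gets 11 (best alternative 7). Neither deviates — NE.
(X, s1) is not a NE: Row would switch to Z (4 > 3).
No other cell survives both best-response checks, so there is 1 pure NE.

1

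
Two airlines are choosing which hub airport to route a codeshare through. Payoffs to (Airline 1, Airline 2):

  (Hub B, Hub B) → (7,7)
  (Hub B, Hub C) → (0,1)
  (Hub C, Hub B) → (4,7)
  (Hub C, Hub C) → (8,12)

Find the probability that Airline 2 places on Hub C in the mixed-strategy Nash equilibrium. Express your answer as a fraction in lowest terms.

Airline 2's mix q on Hub B must make Airline 1 indifferent between Hub B and Hub C.
Airline 1's payoff from Hub B: 7q + 0(1−q). From Hub C: 4q + 8(1−q).
Set equal: 3q = 8(1−q) → q = 8/11.
Probability on Hub C is 1 − 8/11 = 3/11.

3/11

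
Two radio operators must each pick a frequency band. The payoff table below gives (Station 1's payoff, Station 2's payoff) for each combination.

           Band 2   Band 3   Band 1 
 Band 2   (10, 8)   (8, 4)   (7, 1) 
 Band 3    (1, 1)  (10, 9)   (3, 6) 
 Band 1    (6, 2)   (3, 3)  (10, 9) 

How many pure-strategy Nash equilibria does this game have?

3

Both Band 2: Station 1 gets 10 (best alternative 6); Station 2 gets 8 (best alternative 4). Neither deviates — NE.
Both Band 3: Station 1 gets 10 (best alternative 8); Station 2 gets 9 (best alternative 6). Neither deviates — NE.
Both Band 1: Station 1 gets 10 (best alternative 7); Station 2 gets 9 (best alternative 3). Neither deviates — NE.
(Band 2, Band 1) is not a NE: Station 1 would switch to Band 1 (10 > 7).
No other cell survives both best-response checks, so there are 3 pure NE.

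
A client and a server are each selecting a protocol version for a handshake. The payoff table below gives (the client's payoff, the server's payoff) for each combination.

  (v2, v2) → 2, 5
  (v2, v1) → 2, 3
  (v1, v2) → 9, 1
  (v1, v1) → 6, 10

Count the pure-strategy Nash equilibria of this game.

Both v1: the client gets 6 (best alternative 2); the server gets 10 (best alternative 1). Neither deviates — NE.
Both v2 is not a NE: the client would switch to v1 (9 > 2).
No other cell survives both best-response checks, so there is 1 pure NE.

1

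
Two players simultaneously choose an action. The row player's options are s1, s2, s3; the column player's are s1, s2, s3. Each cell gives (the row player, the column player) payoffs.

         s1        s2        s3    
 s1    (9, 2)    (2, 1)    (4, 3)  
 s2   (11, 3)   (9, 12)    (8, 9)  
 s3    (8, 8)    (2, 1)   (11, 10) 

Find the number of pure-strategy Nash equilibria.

2

Both s2: the row player gets 9 (best alternative 2); the column player gets 12 (best alternative 9). Neither deviates — NE.
Both s3: the row player gets 11 (best alternative 8); the column player gets 10 (best alternative 8). Neither deviates — NE.
Both s1 is not a NE: the row player would switch to s2 (11 > 9).
No other cell survives both best-response checks, so there are 2 pure NE.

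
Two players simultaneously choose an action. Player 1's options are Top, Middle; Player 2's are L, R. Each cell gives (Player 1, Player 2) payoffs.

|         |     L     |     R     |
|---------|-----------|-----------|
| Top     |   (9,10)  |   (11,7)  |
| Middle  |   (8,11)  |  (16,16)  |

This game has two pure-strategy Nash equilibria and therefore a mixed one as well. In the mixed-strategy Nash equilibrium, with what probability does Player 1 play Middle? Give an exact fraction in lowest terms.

Player 1's mix p on Top must make Player 2 indifferent between L and R.
Player 2's payoff from L: 10p + 11(1−p). From R: 7p + 16(1−p).
Set equal: 3p = 5(1−p) → p = 5/8.
Probability on Middle is 1 − 5/8 = 3/8.

3/8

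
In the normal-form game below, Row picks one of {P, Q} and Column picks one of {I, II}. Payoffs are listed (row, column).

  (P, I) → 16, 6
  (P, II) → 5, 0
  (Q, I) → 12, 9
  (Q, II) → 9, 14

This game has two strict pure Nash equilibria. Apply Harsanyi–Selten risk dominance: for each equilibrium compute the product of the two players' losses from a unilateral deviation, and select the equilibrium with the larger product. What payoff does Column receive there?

6

At (P, I): Row loses 16 − 12 = 4 by deviating; Column loses 6 − 0 = 6. Product = 4·6 = 24.
At (Q, II): Row loses 9 − 5 = 4 by deviating; Column loses 14 − 9 = 5. Product = 4·5 = 20.
24 > 20, so (P, I) is risk-dominant. Column's payoff there is 6.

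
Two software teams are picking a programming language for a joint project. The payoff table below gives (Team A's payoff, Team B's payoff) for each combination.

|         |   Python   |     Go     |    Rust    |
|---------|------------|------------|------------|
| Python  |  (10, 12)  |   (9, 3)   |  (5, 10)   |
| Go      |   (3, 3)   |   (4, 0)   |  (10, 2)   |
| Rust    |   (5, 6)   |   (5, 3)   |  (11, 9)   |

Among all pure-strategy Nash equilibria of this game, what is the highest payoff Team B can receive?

12

Both Python is a pure NE (Team A: 10 ≥ 5; Team B: 12 ≥ 10). Team B gets 12.
Both Rust is a pure NE (Team A: 11 ≥ 10; Team B: 9 ≥ 6). Team B gets 9.
Every other cell has a profitable deviation for at least one player. Highest of {12, 9} is 12.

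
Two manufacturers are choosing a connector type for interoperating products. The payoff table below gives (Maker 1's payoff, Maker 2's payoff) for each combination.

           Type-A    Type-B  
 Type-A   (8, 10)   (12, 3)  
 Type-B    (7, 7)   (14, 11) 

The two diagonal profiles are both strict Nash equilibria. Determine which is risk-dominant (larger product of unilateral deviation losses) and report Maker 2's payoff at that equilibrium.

11

At both Type-A: Maker 1 loses 8 − 7 = 1 by deviating; Maker 2 loses 10 − 3 = 7. Product = 1·7 = 7.
At both Type-B: Maker 1 loses 14 − 12 = 2 by deviating; Maker 2 loses 11 − 7 = 4. Product = 2·4 = 8.
8 > 7, so both Type-B is risk-dominant. Maker 2's payoff there is 11.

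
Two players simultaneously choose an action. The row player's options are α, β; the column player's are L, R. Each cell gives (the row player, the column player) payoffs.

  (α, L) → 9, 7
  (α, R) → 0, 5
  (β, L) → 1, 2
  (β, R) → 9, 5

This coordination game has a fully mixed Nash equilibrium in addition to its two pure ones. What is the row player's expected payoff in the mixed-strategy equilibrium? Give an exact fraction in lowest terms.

The column player mixes with probability q on L, chosen so the row player is indifferent: 9q + 0(1−q) = 1q + 9(1−q) gives q = 9/17.
The row player's expected payoff (from either row, since indifferent) is 9·9/17 + 0·8/17 = 81/17.

81/17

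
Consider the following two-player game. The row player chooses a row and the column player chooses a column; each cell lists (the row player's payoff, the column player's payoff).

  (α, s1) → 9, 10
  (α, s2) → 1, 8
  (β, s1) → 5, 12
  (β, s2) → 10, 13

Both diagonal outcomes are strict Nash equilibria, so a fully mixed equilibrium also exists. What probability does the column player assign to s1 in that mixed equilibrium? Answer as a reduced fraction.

The column player's mix q on s1 must make the row player indifferent between α and β.
The row player's payoff from α: 9q + 1(1−q). From β: 5q + 10(1−q).
Set equal: 4q = 9(1−q) → q = 9/13.

9/13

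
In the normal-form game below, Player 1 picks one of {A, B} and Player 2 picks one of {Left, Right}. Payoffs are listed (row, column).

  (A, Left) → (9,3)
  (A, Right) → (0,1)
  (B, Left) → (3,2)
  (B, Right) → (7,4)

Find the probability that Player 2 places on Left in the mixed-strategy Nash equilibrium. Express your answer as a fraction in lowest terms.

7/13

Player 2's mix q on Left must make Player 1 indifferent between A and B.
Player 1's payoff from A: 9q + 0(1−q). From B: 3q + 7(1−q).
Set equal: 6q = 7(1−q) → q = 7/13.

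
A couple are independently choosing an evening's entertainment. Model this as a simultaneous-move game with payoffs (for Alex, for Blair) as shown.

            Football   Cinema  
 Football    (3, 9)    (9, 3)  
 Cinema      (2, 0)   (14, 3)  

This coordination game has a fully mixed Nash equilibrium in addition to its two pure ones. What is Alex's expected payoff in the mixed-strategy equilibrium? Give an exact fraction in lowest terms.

Blair mixes with probability q on Football, chosen so Alex is indifferent: 3q + 9(1−q) = 2q + 14(1−q) gives q = 5/6.
Alex's expected payoff (from either row, since indifferent) is 3·5/6 + 9·1/6 = 4.

4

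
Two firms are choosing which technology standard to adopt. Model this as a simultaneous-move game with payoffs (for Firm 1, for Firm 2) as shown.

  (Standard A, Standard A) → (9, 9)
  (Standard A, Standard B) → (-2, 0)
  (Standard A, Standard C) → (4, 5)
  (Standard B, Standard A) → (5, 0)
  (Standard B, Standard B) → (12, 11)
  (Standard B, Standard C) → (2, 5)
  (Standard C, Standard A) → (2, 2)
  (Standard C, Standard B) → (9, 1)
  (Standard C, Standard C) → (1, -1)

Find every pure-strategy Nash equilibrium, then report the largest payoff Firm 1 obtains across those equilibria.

12

Both Standard A is a pure NE (Firm 1: 9 ≥ 5; Firm 2: 9 ≥ 5). Firm 1 gets 9.
Both Standard B is a pure NE (Firm 1: 12 ≥ 9; Firm 2: 11 ≥ 5). Firm 1 gets 12.
Every other cell has a profitable deviation for at least one player. Highest of {9, 12} is 12.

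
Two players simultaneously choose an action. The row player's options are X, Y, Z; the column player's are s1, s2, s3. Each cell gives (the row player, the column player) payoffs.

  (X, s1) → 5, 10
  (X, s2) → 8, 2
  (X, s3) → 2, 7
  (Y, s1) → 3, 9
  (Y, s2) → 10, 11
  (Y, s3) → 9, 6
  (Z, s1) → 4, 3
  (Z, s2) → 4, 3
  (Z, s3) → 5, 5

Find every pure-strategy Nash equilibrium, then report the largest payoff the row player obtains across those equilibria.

(X, s1) is a pure NE (the row player: 5 ≥ 4; the column player: 10 ≥ 7). The row player gets 5.
(Y, s2) is a pure NE (the row player: 10 ≥ 8; the column player: 11 ≥ 9). The row player gets 10.
Every other cell has a profitable deviation for at least one player. Highest of {5, 10} is 10.

10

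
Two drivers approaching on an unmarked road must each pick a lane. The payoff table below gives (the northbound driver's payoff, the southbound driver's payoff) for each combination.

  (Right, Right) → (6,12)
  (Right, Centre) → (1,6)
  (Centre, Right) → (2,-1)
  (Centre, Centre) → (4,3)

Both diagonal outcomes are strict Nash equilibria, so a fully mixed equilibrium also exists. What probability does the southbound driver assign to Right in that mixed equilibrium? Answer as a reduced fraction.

The southbound driver's mix q on Right must make the northbound driver indifferent between Right and Centre.
The northbound driver's payoff from Right: 6q + 1(1−q). From Centre: 2q + 4(1−q).
Set equal: 4q = 3(1−q) → q = 3/7.

3/7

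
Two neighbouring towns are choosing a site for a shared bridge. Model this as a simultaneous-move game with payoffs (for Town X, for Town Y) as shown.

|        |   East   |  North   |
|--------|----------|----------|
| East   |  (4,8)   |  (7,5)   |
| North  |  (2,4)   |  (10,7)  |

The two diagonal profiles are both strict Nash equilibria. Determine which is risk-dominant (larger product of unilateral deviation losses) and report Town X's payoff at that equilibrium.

10

At both East: Town X loses 4 − 2 = 2 by deviating; Town Y loses 8 − 5 = 3. Product = 2·3 = 6.
At both North: Town X loses 10 − 7 = 3 by deviating; Town Y loses 7 − 4 = 3. Product = 3·3 = 9.
9 > 6, so both North is risk-dominant. Town X's payoff there is 10.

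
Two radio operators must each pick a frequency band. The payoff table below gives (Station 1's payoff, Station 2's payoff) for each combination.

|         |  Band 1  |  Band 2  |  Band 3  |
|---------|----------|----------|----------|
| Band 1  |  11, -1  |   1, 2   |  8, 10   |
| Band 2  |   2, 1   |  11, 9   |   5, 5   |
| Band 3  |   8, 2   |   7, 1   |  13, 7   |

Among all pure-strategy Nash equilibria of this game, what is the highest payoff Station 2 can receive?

9

Both Band 2 is a pure NE (Station 1: 11 ≥ 7; Station 2: 9 ≥ 5). Station 2 gets 9.
Both Band 3 is a pure NE (Station 1: 13 ≥ 8; Station 2: 7 ≥ 2). Station 2 gets 7.
Every other cell has a profitable deviation for at least one player. Highest of {9, 7} is 9.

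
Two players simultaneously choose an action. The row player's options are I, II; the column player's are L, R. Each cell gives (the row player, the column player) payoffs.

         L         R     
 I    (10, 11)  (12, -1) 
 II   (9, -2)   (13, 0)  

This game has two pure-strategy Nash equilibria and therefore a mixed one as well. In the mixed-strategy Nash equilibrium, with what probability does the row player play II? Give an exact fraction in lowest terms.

6/7

The row player's mix p on I must make the column player indifferent between L and R.
The column player's payoff from L: 11p + (-2)(1−p). From R: (-1)p + 0(1−p).
Set equal: 12p = 2(1−p) → p = 2/14 = 1/7.
Probability on II is 1 − 1/7 = 6/7.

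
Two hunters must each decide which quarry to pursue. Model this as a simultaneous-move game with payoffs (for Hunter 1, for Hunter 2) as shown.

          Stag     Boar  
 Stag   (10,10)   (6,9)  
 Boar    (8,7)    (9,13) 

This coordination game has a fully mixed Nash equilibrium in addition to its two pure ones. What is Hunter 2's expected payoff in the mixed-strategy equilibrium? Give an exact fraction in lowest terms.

Hunter 1 mixes with probability p on Stag, chosen so Hunter 2 is indifferent: 10p + 7(1−p) = 9p + 13(1−p) gives p = 6/7.
Hunter 2's expected payoff is 10·6/7 + 7·1/7 = 67/7.

67/7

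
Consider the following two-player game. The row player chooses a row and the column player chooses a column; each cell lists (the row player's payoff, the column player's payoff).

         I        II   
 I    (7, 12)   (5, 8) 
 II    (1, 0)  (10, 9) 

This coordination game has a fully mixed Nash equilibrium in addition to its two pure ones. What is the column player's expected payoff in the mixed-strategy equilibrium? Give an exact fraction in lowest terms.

The row player mixes with probability p on I, chosen so the column player is indifferent: 12p + 0(1−p) = 8p + 9(1−p) gives p = 9/13.
The column player's expected payoff is 12·9/13 + 0·4/13 = 108/13.

108/13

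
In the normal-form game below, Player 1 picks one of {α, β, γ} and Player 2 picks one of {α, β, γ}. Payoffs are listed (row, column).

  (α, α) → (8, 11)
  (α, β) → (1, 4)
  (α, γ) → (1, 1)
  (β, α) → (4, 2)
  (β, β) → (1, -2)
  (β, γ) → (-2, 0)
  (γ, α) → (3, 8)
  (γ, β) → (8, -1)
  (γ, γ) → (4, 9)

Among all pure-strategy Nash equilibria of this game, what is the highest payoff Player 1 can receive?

8

Both α is a pure NE (Player 1: 8 ≥ 4; Player 2: 11 ≥ 4). Player 1 gets 8.
Both γ is a pure NE (Player 1: 4 ≥ 1; Player 2: 9 ≥ 8). Player 1 gets 4.
Every other cell has a profitable deviation for at least one player. Highest of {8, 4} is 8.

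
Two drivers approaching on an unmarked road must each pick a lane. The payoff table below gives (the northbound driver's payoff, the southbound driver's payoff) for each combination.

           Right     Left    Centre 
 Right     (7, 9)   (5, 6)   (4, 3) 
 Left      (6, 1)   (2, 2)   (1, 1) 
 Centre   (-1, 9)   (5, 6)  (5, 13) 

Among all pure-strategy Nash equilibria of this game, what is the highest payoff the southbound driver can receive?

13

Both Right is a pure NE (the northbound driver: 7 ≥ 6; the southbound driver: 9 ≥ 6). The southbound driver gets 9.
Both Centre is a pure NE (the northbound driver: 5 ≥ 4; the southbound driver: 13 ≥ 9). The southbound driver gets 13.
Every other cell has a profitable deviation for at least one player. Highest of {9, 13} is 13.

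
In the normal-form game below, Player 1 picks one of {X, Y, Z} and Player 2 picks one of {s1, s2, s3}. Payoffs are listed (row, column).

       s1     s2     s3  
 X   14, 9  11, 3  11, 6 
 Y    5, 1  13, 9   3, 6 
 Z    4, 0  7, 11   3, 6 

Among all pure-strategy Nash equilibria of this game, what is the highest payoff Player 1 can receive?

(X, s1) is a pure NE (Player 1: 14 ≥ 5; Player 2: 9 ≥ 6). Player 1 gets 14.
(Y, s2) is a pure NE (Player 1: 13 ≥ 11; Player 2: 9 ≥ 6). Player 1 gets 13.
Every other cell has a profitable deviation for at least one player. Highest of {14, 13} is 14.

14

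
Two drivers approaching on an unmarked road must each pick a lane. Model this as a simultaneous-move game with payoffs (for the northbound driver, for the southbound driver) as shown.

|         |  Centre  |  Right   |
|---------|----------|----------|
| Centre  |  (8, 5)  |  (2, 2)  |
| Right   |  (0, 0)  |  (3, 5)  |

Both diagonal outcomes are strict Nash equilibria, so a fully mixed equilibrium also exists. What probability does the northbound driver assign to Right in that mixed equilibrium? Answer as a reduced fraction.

The northbound driver's mix p on Centre must make the southbound driver indifferent between Centre and Right.
The southbound driver's payoff from Centre: 5p + 0(1−p). From Right: 2p + 5(1−p).
Set equal: 3p = 5(1−p) → p = 5/8.
Probability on Right is 1 − 5/8 = 3/8.

3/8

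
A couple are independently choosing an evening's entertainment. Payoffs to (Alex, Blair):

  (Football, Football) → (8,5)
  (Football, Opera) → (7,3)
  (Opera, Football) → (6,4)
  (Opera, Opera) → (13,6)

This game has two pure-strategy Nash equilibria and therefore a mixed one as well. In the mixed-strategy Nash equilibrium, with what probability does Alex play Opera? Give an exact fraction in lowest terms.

1/2

Alex's mix p on Football must make Blair indifferent between Football and Opera.
Blair's payoff from Football: 5p + 4(1−p). From Opera: 3p + 6(1−p).
Set equal: 2p = 2(1−p) → p = 2/4 = 1/2.
Probability on Opera is 1 − 1/2 = 1/2.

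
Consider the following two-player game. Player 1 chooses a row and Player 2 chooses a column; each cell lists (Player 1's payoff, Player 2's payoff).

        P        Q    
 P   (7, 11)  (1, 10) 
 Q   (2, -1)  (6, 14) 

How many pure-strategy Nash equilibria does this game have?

2

Both P: Player 1 gets 7 (best alternative 2); Player 2 gets 11 (best alternative 10). Neither deviates — NE.
Both Q: Player 1 gets 6 (best alternative 1); Player 2 gets 14 (best alternative -1). Neither deviates — NE.
(Q, P) is not a NE: Player 1 would switch to P (7 > 2).
No other cell survives both best-response checks, so there are 2 pure NE.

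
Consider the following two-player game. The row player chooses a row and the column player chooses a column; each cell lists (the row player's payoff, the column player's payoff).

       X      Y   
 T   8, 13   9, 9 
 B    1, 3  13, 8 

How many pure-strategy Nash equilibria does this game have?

(T, X): the row player gets 8 (best alternative 1); the column player gets 13 (best alternative 9). Neither deviates — NE.
(B, Y): the row player gets 13 (best alternative 9); the column player gets 8 (best alternative 3). Neither deviates — NE.
(B, X) is not a NE: the row player would switch to T (8 > 1).
No other cell survives both best-response checks, so there are 2 pure NE.

2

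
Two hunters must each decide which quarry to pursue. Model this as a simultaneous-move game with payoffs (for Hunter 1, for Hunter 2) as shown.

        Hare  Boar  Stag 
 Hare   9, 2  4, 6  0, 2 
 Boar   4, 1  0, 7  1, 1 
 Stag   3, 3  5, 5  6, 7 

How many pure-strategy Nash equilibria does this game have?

Both Stag: Hunter 1 gets 6 (best alternative 1); Hunter 2 gets 7 (best alternative 5). Neither deviates — NE.
Both Boar is not a NE: Hunter 1 would switch to Stag (5 > 0).
No other cell survives both best-response checks, so there is 1 pure NE.

1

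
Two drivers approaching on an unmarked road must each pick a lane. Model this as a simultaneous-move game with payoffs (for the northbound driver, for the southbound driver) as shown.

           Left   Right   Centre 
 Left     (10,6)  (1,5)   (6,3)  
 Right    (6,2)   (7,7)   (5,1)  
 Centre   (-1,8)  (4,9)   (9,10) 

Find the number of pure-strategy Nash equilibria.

3

Both Left: the northbound driver gets 10 (best alternative 6); the southbound driver gets 6 (best alternative 5). Neither deviates — NE.
Both Right: the northbound driver gets 7 (best alternative 4); the southbound driver gets 7 (best alternative 2). Neither deviates — NE.
Both Centre: the northbound driver gets 9 (best alternative 6); the southbound driver gets 10 (best alternative 9). Neither deviates — NE.
(Left, Right) is not a NE: the northbound driver would switch to Right (7 > 1).
No other cell survives both best-response checks, so there are 3 pure NE.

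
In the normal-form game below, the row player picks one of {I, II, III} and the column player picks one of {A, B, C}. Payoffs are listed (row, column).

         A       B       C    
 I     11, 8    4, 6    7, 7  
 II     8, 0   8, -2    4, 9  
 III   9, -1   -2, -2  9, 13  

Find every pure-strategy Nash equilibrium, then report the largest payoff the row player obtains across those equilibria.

(I, A) is a pure NE (the row player: 11 ≥ 9; the column player: 8 ≥ 7). The row player gets 11.
(III, C) is a pure NE (the row player: 9 ≥ 7; the column player: 13 ≥ -1). The row player gets 9.
Every other cell has a profitable deviation for at least one player. Highest of {11, 9} is 11.

11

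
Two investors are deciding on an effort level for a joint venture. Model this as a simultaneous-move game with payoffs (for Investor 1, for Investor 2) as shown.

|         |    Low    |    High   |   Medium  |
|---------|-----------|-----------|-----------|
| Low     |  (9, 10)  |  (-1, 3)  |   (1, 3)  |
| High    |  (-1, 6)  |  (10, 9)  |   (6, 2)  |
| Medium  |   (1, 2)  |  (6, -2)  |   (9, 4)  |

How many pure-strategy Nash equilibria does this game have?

3

Both Low: Investor 1 gets 9 (best alternative 1); Investor 2 gets 10 (best alternative 3). Neither deviates — NE.
Both High: Investor 1 gets 10 (best alternative 6); Investor 2 gets 9 (best alternative 6). Neither deviates — NE.
Both Medium: Investor 1 gets 9 (best alternative 6); Investor 2 gets 4 (best alternative 2). Neither deviates — NE.
(High, Low) is not a NE: Investor 1 would switch to Low (9 > -1).
No other cell survives both best-response checks, so there are 3 pure NE.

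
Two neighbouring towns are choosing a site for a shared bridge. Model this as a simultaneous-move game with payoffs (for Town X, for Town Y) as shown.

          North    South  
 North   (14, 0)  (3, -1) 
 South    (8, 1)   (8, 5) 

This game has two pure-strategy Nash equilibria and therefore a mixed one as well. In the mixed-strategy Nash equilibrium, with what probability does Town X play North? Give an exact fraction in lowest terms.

4/5

Town X's mix p on North must make Town Y indifferent between North and South.
Town Y's payoff from North: 0p + 1(1−p). From South: (-1)p + 5(1−p).
Set equal: 1p = 4(1−p) → p = 4/5.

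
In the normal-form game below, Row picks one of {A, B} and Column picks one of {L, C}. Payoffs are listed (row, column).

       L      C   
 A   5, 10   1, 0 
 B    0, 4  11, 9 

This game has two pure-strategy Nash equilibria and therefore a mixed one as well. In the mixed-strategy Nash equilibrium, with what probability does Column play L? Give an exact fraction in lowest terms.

2/3

Column's mix q on L must make Row indifferent between A and B.
Row's payoff from A: 5q + 1(1−q). From B: 0q + 11(1−q).
Set equal: 5q = 10(1−q) → q = 10/15 = 2/3.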